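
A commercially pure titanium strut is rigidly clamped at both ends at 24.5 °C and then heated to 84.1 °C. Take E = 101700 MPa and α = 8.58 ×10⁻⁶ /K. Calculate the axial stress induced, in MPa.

E = 101700 MPa = 101.7 GPa.
ΔT = 59.60 K. Constrained thermal stress σ = E·α·ΔT = 101.7×10³ MPa × 8.58×10⁻⁶ × 59.60 = 52.0 MPa (compressive).

52.0 MPa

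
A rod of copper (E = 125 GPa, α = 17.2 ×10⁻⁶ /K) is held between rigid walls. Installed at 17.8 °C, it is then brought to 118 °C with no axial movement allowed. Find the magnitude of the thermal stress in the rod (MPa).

215 MPa

ΔT = 100.2 K. Constrained thermal stress σ = E·α·ΔT = 125.0×10³ MPa × 17.2×10⁻⁶ × 100.2 = 215 MPa (compressive).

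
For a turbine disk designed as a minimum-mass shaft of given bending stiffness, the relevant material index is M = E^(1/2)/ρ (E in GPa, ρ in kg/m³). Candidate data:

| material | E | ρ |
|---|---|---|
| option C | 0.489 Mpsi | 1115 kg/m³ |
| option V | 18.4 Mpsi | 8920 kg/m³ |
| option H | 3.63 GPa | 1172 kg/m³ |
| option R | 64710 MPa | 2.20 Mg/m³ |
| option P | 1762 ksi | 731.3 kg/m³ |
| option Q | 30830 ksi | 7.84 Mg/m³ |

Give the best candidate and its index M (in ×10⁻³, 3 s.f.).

In SI units:
  option C: E = 3.372 GPa, ρ = 1115 kg/m³
  option V: E = 126.9 GPa, ρ = 8920 kg/m³
  option H: E = 3.630 GPa, ρ = 1172 kg/m³
  option R: E = 64.71 GPa, ρ = 2200 kg/m³
  option P: E = 12.15 GPa, ρ = 731.3 kg/m³
  option Q: E = 212.6 GPa, ρ = 7840 kg/m³
  option P: M = 4.77×10⁻³
  option R: M = 3.66×10⁻³
  option Q: M = 1.86×10⁻³
  option C: M = 1.65×10⁻³
  option H: M = 1.63×10⁻³
  option V: M = 1.26×10⁻³
Option P ranks first.

option P, M = 4.77×10⁻³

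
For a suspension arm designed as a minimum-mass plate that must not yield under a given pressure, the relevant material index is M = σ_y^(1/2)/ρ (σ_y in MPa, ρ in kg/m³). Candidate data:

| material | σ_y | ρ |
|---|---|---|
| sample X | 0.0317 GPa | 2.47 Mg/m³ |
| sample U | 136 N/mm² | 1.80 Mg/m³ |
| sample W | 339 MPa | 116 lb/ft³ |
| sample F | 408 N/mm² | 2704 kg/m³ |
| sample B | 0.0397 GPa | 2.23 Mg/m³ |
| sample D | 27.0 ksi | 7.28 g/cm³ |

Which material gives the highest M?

In SI units:
  sample X: σ_y = 31.70 MPa, ρ = 2470 kg/m³
  sample U: σ_y = 136.0 MPa, ρ = 1800 kg/m³
  sample W: σ_y = 339.0 MPa, ρ = 1858 kg/m³
  sample F: σ_y = 408.0 MPa, ρ = 2704 kg/m³
  sample B: σ_y = 39.70 MPa, ρ = 2230 kg/m³
  sample D: σ_y = 186.2 MPa, ρ = 7280 kg/m³
  sample W: M = 9.91×10⁻³
  sample F: M = 7.47×10⁻³
  sample U: M = 6.48×10⁻³
  sample B: M = 2.83×10⁻³
  sample X: M = 2.28×10⁻³
  sample D: M = 1.87×10⁻³
The maximum is for sample W.

sample W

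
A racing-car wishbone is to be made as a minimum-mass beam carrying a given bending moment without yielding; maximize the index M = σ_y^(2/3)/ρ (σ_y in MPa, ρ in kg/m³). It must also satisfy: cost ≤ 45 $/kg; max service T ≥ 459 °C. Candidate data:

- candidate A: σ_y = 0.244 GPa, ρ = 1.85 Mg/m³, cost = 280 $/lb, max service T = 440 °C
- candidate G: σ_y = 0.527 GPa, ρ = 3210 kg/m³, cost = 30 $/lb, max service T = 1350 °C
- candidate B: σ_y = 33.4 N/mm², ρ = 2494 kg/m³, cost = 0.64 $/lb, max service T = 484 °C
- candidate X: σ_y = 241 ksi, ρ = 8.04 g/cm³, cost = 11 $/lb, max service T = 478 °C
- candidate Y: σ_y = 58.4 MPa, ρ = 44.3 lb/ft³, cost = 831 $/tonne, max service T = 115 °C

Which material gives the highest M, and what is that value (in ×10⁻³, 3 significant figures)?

Screen on constraints: cost ≤ 45 $/kg; max service T ≥ 459 °C. Survivors: candidate B, candidate X.
Putting every candidate on a common basis:
  candidate B: σ_y = 33.40 MPa, ρ = 2494 kg/m³
  candidate X: σ_y = 1662 MPa, ρ = 8040 kg/m³
  candidate X: M = 17.4×10⁻³
  candidate B: M = 4.16×10⁻³
Highest index: candidate X.

candidate X, M = 17.4×10⁻³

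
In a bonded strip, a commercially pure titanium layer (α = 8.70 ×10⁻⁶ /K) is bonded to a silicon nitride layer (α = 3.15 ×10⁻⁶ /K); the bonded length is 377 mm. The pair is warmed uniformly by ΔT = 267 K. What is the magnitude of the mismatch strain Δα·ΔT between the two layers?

Δα = |8.70 − 3.15|×10⁻⁶/K = 5.55×10⁻⁶/K.
Mismatch strain = Δα·ΔT = 5.55×10⁻⁶ × 267.0 = 1.48×10⁻³.

1.48×10⁻³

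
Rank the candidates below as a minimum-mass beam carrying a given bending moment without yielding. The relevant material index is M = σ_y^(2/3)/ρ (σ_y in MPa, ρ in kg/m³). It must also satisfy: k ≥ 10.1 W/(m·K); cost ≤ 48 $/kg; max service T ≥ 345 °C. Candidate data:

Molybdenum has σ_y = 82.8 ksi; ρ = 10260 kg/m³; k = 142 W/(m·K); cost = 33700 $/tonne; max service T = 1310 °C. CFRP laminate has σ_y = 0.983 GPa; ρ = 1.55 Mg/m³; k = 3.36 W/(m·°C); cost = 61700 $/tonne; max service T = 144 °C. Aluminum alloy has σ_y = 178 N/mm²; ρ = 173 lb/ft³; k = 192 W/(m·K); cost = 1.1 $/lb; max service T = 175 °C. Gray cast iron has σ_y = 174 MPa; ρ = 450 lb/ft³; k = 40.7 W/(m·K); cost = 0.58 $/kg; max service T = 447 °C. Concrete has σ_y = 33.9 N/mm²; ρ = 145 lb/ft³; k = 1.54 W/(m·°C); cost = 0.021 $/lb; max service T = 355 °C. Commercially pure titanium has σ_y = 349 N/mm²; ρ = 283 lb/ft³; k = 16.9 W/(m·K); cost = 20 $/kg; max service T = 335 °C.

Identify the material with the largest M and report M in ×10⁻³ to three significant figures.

molybdenum, M = 6.71×10⁻³

Screen on constraints: k ≥ 10.1 W/(m·K); cost ≤ 48 $/kg; max service T ≥ 345 °C. Survivors: molybdenum, gray cast iron.
In SI units:
  molybdenum: σ_y = 570.9 MPa, ρ = 10260 kg/m³
  gray cast iron: σ_y = 174.0 MPa, ρ = 7208 kg/m³
  molybdenum: M = 6.71×10⁻³
  gray cast iron: M = 4.32×10⁻³
Highest index: molybdenum.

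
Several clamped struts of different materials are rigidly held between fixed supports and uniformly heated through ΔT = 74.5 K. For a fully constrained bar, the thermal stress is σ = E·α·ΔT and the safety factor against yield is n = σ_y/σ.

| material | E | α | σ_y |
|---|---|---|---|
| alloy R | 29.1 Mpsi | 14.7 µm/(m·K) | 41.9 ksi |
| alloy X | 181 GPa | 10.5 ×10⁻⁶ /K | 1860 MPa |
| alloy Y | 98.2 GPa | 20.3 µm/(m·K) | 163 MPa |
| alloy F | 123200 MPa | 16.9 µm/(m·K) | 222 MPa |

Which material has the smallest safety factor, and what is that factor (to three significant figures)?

With everything in SI (GPa, ×10⁻⁶/K, MPa):
  alloy R: E = 200.6, α = 14.7, σ_y = 288.9 → σ = 220 MPa, n = 1.31
  alloy X: E = 181.0, α = 10.5, σ_y = 1860 → σ = 142 MPa, n = 13.1
  alloy Y: E = 98.20, α = 20.3, σ_y = 163.0 → σ = 149 MPa, n = 1.10
  alloy F: E = 123.2, α = 16.9, σ_y = 222.0 → σ = 155 MPa, n = 1.43
Smallest n: alloy Y with n = 1.10.

alloy Y, n = 1.10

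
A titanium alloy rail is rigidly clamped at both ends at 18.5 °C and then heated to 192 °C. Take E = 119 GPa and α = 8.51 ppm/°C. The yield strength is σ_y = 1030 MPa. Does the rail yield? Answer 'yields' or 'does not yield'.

ΔT = 173.5 K. Constrained thermal stress σ = E·α·ΔT = 119.0×10³ MPa × 8.51×10⁻⁶ × 173.5 = 176 MPa (compressive).
Compare to σ_y = 1030 MPa: σ < σ_y, so it does not yield.

does not yield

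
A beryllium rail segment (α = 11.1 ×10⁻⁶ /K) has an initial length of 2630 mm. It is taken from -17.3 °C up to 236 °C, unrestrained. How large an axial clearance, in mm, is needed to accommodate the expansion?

7.39 mm

ΔT = 236 − (-17.3) = 253.3 K.
ΔL = α·L₀·ΔT = 11.1×10⁻⁶ × 2630 mm × 253.3 K = 7.39 mm.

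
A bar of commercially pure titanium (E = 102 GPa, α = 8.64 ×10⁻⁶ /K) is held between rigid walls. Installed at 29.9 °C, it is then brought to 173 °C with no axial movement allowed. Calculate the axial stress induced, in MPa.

ΔT = 143.1 K. Constrained thermal stress σ = E·α·ΔT = 102.0×10³ MPa × 8.64×10⁻⁶ × 143.1 = 126 MPa (compressive).

126 MPa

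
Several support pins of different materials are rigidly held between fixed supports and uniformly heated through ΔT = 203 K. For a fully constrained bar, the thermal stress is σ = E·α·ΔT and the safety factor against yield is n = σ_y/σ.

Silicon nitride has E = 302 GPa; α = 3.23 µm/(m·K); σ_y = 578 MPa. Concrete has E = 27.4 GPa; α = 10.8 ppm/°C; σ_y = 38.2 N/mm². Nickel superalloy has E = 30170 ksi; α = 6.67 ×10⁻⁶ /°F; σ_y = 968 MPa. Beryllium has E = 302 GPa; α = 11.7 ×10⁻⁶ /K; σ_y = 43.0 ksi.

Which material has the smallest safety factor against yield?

beryllium

Per material, after unit conversion:
  silicon nitride: E = 302.0, α = 3.23, σ_y = 578.0 → σ = 198 MPa, n = 2.92
  concrete: E = 27.40, α = 10.8, σ_y = 38.20 → σ = 60.1 MPa, n = 0.636
  nickel superalloy: E = 208.0, α = 12.0, σ_y = 968.0 → σ = 507 MPa, n = 1.91
  beryllium: E = 302.0, α = 11.7, σ_y = 296.5 → σ = 717 MPa, n = 0.413
Beryllium has the lowest safety factor, n = 0.413.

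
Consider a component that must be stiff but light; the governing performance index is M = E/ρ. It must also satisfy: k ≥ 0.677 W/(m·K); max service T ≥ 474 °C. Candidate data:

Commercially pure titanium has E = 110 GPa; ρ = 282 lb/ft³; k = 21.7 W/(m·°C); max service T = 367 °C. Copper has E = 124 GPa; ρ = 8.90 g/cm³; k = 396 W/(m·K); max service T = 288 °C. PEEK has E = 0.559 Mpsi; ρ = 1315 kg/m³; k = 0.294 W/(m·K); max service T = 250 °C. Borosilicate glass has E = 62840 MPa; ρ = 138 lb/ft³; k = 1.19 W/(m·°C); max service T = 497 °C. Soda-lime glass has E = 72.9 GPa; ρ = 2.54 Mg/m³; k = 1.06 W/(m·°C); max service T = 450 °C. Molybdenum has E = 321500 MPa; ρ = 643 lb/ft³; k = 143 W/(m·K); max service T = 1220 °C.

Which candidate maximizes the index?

molybdenum

Screen on constraints: k ≥ 0.677 W/(m·K); max service T ≥ 474 °C. Survivors: borosilicate glass, molybdenum.
After converting to SI:
  borosilicate glass: E = 62.84 GPa, ρ = 2211 kg/m³
  molybdenum: E = 321.5 GPa, ρ = 10300 kg/m³
  molybdenum: M = 31.2 MN·m/kg
  borosilicate glass: M = 28.4 MN·m/kg
Molybdenum ranks first.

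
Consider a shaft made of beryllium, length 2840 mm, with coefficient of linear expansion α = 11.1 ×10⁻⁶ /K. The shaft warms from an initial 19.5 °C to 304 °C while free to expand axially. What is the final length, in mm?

ΔT = 304 − 19.5 = 284.5 K.
ΔL = α·L₀·ΔT = 11.1×10⁻⁶ × 2840 mm × 284.5 K = 8.97 mm.
L = L₀ + ΔL = 2840 + 8.97 = 2849.0 mm.

2849.0 mm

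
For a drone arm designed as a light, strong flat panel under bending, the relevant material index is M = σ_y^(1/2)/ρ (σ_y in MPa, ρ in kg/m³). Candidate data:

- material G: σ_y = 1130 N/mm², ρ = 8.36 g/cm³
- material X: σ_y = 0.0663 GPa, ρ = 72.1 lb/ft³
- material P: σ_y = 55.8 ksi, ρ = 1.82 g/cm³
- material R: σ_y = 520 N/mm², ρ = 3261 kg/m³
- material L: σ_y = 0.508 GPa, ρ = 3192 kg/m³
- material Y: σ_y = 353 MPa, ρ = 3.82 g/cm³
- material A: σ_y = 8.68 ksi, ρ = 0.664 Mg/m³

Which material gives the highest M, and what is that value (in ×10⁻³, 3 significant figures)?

Normalizing units and computing the index:
  material G: σ_y = 1130 MPa, ρ = 8360 kg/m³
  material X: σ_y = 66.30 MPa, ρ = 1155 kg/m³
  material P: σ_y = 384.7 MPa, ρ = 1820 kg/m³
  material R: σ_y = 520.0 MPa, ρ = 3261 kg/m³
  material L: σ_y = 508.0 MPa, ρ = 3192 kg/m³
  material Y: σ_y = 353.0 MPa, ρ = 3820 kg/m³
  material A: σ_y = 59.85 MPa, ρ = 664.0 kg/m³
  material A: M = 11.7×10⁻³
  material P: M = 10.8×10⁻³
  material L: M = 7.06×10⁻³
  material X: M = 7.05×10⁻³
  material R: M = 6.99×10⁻³
  material Y: M = 4.92×10⁻³
  material G: M = 4.02×10⁻³
The maximum is for material A.

material A, M = 11.7×10⁻³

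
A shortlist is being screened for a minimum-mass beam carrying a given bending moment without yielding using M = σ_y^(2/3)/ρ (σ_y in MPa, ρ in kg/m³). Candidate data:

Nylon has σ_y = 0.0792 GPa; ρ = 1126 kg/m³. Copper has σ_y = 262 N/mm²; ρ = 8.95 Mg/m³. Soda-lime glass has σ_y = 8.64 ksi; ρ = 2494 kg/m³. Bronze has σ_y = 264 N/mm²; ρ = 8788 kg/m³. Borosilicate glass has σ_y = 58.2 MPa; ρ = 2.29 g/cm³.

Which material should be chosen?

nylon

Putting every candidate on a common basis:
  nylon: σ_y = 79.20 MPa, ρ = 1126 kg/m³
  copper: σ_y = 262.0 MPa, ρ = 8950 kg/m³
  soda-lime glass: σ_y = 59.57 MPa, ρ = 2494 kg/m³
  bronze: σ_y = 264.0 MPa, ρ = 8788 kg/m³
  borosilicate glass: σ_y = 58.20 MPa, ρ = 2290 kg/m³
  nylon: M = 16.4×10⁻³
  borosilicate glass: M = 6.56×10⁻³
  soda-lime glass: M = 6.12×10⁻³
  bronze: M = 4.68×10⁻³
  copper: M = 4.57×10⁻³
Highest index: nylon.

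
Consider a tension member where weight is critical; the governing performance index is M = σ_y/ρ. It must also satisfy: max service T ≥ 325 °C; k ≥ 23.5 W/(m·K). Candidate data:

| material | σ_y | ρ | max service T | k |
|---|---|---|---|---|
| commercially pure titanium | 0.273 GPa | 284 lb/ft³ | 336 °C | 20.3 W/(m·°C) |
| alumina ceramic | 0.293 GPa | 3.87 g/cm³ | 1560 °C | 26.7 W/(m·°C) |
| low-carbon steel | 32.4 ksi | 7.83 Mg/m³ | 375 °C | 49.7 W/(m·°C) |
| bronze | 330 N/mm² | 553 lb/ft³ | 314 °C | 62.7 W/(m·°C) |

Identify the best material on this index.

alumina ceramic

Screen on constraints: max service T ≥ 325 °C; k ≥ 23.5 W/(m·K). Survivors: alumina ceramic, low-carbon steel.
In SI units:
  alumina ceramic: σ_y = 293.0 MPa, ρ = 3870 kg/m³
  low-carbon steel: σ_y = 223.4 MPa, ρ = 7830 kg/m³
  alumina ceramic: M = 75.7 kN·m/kg
  low-carbon steel: M = 28.5 kN·m/kg
Alumina ceramic ranks first.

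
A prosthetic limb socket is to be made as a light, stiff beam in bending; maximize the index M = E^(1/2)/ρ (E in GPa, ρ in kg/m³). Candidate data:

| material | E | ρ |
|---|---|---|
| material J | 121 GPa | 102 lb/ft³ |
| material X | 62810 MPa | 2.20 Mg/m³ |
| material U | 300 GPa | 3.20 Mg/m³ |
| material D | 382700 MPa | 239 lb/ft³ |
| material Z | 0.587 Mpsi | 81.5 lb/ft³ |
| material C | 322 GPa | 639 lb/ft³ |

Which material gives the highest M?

Putting every candidate on a common basis:
  material J: E = 121.0 GPa, ρ = 1634 kg/m³
  material X: E = 62.81 GPa, ρ = 2200 kg/m³
  material U: E = 300.0 GPa, ρ = 3200 kg/m³
  material D: E = 382.7 GPa, ρ = 3828 kg/m³
  material Z: E = 4.047 GPa, ρ = 1306 kg/m³
  material C: E = 322.0 GPa, ρ = 10240 kg/m³
  material J: M = 6.73×10⁻³
  material U: M = 5.41×10⁻³
  material D: M = 5.11×10⁻³
  material X: M = 3.60×10⁻³
  material C: M = 1.75×10⁻³
  material Z: M = 1.54×10⁻³
Material J has the largest M.

material J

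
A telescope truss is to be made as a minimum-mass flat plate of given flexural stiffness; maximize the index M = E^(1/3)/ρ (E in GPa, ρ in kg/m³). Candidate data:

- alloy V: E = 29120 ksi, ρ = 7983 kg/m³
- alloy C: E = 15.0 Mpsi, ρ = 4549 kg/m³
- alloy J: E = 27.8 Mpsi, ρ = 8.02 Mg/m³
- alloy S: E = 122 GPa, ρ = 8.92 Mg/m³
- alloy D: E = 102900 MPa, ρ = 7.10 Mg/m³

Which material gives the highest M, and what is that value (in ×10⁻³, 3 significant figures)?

alloy C, M = 1.03×10⁻³

In SI units:
  alloy V: E = 200.8 GPa, ρ = 7983 kg/m³
  alloy C: E = 103.4 GPa, ρ = 4549 kg/m³
  alloy J: E = 191.7 GPa, ρ = 8020 kg/m³
  alloy S: E = 122.0 GPa, ρ = 8920 kg/m³
  alloy D: E = 102.9 GPa, ρ = 7100 kg/m³
  alloy C: M = 1.03×10⁻³
  alloy V: M = 0.734×10⁻³
  alloy J: M = 0.719×10⁻³
  alloy D: M = 0.660×10⁻³
  alloy S: M = 0.556×10⁻³
Alloy C has the largest M.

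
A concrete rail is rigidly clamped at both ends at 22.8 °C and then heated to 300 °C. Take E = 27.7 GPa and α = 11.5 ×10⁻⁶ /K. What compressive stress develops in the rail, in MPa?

88.3 MPa

ΔT = 277.2 K. Constrained thermal stress σ = E·α·ΔT = 27.70×10³ MPa × 11.5×10⁻⁶ × 277.2 = 88.3 MPa (compressive).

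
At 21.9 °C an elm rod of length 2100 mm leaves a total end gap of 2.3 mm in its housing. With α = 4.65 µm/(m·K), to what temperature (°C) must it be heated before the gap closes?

α·L₀·ΔT = 2.3 mm ⇒ ΔT = 2.3 / (4.65×10⁻⁶ × 2100.0) = 235.5 K.
T = 21.9 + 235.5 = 257.4 °C.

257 °C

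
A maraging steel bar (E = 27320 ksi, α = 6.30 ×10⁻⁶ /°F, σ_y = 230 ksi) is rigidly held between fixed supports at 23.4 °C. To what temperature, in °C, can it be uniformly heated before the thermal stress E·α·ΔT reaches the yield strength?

766 °C

E = 27320 ksi = 188.4 GPa.
α = 6.30×10⁻⁶/°F × 9/5 = 11.3×10⁻⁶/K.
σ_y = 230 ksi = 1586 MPa.
E·α·ΔT = 1586 MPa ⇒ ΔT = 1586 / (188.4×10³ × 11.3×10⁻⁶) = 742.4 K.
T = 23.4 + 742.4 = 765.8 °C.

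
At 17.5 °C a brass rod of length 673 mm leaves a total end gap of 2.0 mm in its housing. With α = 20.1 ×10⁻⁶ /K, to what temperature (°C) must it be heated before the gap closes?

α·L₀·ΔT = 2.0 mm ⇒ ΔT = 2.0 / (20.1×10⁻⁶ × 673.0) = 147.8 K.
T = 17.5 + 147.8 = 165.3 °C.

165 °C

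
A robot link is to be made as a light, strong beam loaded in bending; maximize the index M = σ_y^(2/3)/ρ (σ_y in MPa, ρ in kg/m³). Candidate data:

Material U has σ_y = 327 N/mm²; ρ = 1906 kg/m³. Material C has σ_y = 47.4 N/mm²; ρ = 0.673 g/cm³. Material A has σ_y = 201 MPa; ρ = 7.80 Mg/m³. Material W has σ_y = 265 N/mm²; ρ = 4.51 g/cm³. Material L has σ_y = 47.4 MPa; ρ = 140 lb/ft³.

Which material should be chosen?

Normalizing units and computing the index:
  material U: σ_y = 327.0 MPa, ρ = 1906 kg/m³
  material C: σ_y = 47.40 MPa, ρ = 673.0 kg/m³
  material A: σ_y = 201.0 MPa, ρ = 7800 kg/m³
  material W: σ_y = 265.0 MPa, ρ = 4510 kg/m³
  material L: σ_y = 47.40 MPa, ρ = 2243 kg/m³
  material U: M = 24.9×10⁻³
  material C: M = 19.5×10⁻³
  material W: M = 9.15×10⁻³
  material L: M = 5.84×10⁻³
  material A: M = 4.40×10⁻³
Highest index: material U.

material U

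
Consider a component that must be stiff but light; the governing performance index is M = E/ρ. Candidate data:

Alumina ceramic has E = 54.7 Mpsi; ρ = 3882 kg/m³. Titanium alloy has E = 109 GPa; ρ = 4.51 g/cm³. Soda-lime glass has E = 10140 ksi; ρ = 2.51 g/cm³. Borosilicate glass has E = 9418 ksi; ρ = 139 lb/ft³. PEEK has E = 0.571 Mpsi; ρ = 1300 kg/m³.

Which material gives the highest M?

After converting to SI:
  alumina ceramic: E = 377.1 GPa, ρ = 3882 kg/m³
  titanium alloy: E = 109.0 GPa, ρ = 4510 kg/m³
  soda-lime glass: E = 69.91 GPa, ρ = 2510 kg/m³
  borosilicate glass: E = 64.93 GPa, ρ = 2227 kg/m³
  PEEK: E = 3.937 GPa, ρ = 1300 kg/m³
  alumina ceramic: M = 97.2 MN·m/kg
  borosilicate glass: M = 29.2 MN·m/kg
  soda-lime glass: M = 27.9 MN·m/kg
  titanium alloy: M = 24.2 MN·m/kg
  PEEK: M = 3.03 MN·m/kg
Alumina ceramic ranks first.

alumina ceramic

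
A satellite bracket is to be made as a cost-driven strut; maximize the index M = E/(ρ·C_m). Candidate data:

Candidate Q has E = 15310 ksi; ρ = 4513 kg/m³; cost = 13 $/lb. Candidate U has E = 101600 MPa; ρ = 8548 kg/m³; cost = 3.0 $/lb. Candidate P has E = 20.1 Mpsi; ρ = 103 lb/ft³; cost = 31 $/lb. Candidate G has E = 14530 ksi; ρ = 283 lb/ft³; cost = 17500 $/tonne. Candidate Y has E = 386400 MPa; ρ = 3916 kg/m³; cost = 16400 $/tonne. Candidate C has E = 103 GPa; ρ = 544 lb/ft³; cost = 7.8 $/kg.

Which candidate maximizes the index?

candidate Y

Putting every candidate on a common basis:
  candidate Q: E = 105.6 GPa, ρ = 4513 kg/m³, cost = 28.66 $/kg
  candidate U: E = 101.6 GPa, ρ = 8548 kg/m³, cost = 6.614 $/kg
  candidate P: E = 138.6 GPa, ρ = 1650 kg/m³, cost = 68.34 $/kg
  candidate G: E = 100.2 GPa, ρ = 4533 kg/m³, cost = 17.50 $/kg
  candidate Y: E = 386.4 GPa, ρ = 3916 kg/m³, cost = 16.40 $/kg
  candidate C: E = 103.0 GPa, ρ = 8714 kg/m³, cost = 7.800 $/kg
  candidate Y: M = 6.02 MN·m per $
  candidate U: M = 1.80 MN·m per $
  candidate C: M = 1.52 MN·m per $
  candidate G: M = 1.26 MN·m per $
  candidate P: M = 1.23 MN·m per $
  candidate Q: M = 0.816 MN·m per $
The maximum is for candidate Y.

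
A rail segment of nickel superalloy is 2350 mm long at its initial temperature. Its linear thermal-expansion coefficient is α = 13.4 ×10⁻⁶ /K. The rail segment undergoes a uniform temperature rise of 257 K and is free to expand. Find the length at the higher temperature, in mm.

ΔL = α·L₀·ΔT = 13.4×10⁻⁶ × 2350 mm × 257.0 K = 8.09 mm.
L = L₀ + ΔL = 2350 + 8.09 = 2358.1 mm.

2358.1 mm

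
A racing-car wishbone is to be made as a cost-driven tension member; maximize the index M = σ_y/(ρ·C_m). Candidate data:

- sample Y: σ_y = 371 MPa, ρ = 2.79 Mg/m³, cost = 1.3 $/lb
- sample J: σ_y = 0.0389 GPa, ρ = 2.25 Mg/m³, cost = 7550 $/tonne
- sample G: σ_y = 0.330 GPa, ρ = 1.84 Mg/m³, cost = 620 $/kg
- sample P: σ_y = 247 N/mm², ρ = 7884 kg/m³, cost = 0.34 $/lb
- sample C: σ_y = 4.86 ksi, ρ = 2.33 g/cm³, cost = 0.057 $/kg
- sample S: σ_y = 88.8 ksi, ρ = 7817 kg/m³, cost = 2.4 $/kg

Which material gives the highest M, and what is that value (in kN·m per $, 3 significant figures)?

sample C, M = 252 kN·m per $

In SI units:
  sample Y: σ_y = 371.0 MPa, ρ = 2790 kg/m³, cost = 2.866 $/kg
  sample J: σ_y = 38.90 MPa, ρ = 2250 kg/m³, cost = 7.550 $/kg
  sample G: σ_y = 330.0 MPa, ρ = 1840 kg/m³, cost = 620.0 $/kg
  sample P: σ_y = 247.0 MPa, ρ = 7884 kg/m³, cost = 0.7496 $/kg
  sample C: σ_y = 33.51 MPa, ρ = 2330 kg/m³, cost = 0.05700 $/kg
  sample S: σ_y = 612.3 MPa, ρ = 7817 kg/m³, cost = 2.400 $/kg
  sample C: M = 252 kN·m per $
  sample Y: M = 46.4 kN·m per $
  sample P: M = 41.8 kN·m per $
  sample S: M = 32.6 kN·m per $
  sample J: M = 2.29 kN·m per $
  sample G: M = 0.289 kN·m per $
The maximum is for sample C.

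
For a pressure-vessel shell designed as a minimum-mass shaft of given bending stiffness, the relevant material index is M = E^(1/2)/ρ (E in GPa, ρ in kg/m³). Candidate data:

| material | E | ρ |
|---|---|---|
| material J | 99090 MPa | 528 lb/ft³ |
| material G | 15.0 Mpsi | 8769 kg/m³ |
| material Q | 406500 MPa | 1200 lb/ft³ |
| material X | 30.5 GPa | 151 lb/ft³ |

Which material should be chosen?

material X

In SI units:
  material J: E = 99.09 GPa, ρ = 8458 kg/m³
  material G: E = 103.4 GPa, ρ = 8769 kg/m³
  material Q: E = 406.5 GPa, ρ = 19220 kg/m³
  material X: E = 30.50 GPa, ρ = 2419 kg/m³
  material X: M = 2.28×10⁻³
  material J: M = 1.18×10⁻³
  material G: M = 1.16×10⁻³
  material Q: M = 1.05×10⁻³
Material X has the largest M.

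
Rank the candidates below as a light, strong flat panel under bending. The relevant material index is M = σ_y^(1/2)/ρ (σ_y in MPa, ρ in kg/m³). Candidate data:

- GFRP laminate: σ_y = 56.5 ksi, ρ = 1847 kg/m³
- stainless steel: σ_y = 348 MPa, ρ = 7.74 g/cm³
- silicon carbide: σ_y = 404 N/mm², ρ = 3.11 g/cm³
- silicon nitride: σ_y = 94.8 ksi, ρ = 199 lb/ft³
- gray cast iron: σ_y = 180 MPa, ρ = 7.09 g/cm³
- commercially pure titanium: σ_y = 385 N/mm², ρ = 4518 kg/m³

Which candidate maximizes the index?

GFRP laminate

Normalizing units and computing the index:
  GFRP laminate: σ_y = 389.6 MPa, ρ = 1847 kg/m³
  stainless steel: σ_y = 348.0 MPa, ρ = 7740 kg/m³
  silicon carbide: σ_y = 404.0 MPa, ρ = 3110 kg/m³
  silicon nitride: σ_y = 653.6 MPa, ρ = 3188 kg/m³
  gray cast iron: σ_y = 180.0 MPa, ρ = 7090 kg/m³
  commercially pure titanium: σ_y = 385.0 MPa, ρ = 4518 kg/m³
  GFRP laminate: M = 10.7×10⁻³
  silicon nitride: M = 8.02×10⁻³
  silicon carbide: M = 6.46×10⁻³
  commercially pure titanium: M = 4.34×10⁻³
  stainless steel: M = 2.41×10⁻³
  gray cast iron: M = 1.89×10⁻³
GFRP laminate has the largest M.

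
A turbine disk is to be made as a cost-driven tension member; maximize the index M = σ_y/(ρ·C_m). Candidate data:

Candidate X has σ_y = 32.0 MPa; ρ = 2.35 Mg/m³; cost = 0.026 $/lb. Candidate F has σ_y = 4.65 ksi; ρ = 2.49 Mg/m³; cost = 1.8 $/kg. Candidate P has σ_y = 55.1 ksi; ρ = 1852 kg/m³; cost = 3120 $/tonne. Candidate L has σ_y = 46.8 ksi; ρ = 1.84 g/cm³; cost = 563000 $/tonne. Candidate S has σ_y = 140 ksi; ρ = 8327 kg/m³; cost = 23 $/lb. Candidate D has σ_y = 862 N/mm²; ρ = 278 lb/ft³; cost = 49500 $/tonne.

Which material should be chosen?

candidate X

After converting to SI:
  candidate X: σ_y = 32.00 MPa, ρ = 2350 kg/m³, cost = 0.05732 $/kg
  candidate F: σ_y = 32.06 MPa, ρ = 2490 kg/m³, cost = 1.800 $/kg
  candidate P: σ_y = 379.9 MPa, ρ = 1852 kg/m³, cost = 3.120 $/kg
  candidate L: σ_y = 322.7 MPa, ρ = 1840 kg/m³, cost = 563.0 $/kg
  candidate S: σ_y = 965.3 MPa, ρ = 8327 kg/m³, cost = 50.71 $/kg
  candidate D: σ_y = 862.0 MPa, ρ = 4453 kg/m³, cost = 49.50 $/kg
  candidate X: M = 238 kN·m per $
  candidate P: M = 65.7 kN·m per $
  candidate F: M = 7.15 kN·m per $
  candidate D: M = 3.91 kN·m per $
  candidate S: M = 2.29 kN·m per $
  candidate L: M = 0.311 kN·m per $
Highest index: candidate X.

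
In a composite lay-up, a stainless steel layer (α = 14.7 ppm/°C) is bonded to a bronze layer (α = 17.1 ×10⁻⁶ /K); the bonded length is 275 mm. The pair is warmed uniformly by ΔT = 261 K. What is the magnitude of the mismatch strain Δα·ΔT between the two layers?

6.26×10⁻⁴

Δα = |14.7 − 17.1|×10⁻⁶/K = 2.40×10⁻⁶/K.
Mismatch strain = Δα·ΔT = 2.40×10⁻⁶ × 261.0 = 6.26×10⁻⁴.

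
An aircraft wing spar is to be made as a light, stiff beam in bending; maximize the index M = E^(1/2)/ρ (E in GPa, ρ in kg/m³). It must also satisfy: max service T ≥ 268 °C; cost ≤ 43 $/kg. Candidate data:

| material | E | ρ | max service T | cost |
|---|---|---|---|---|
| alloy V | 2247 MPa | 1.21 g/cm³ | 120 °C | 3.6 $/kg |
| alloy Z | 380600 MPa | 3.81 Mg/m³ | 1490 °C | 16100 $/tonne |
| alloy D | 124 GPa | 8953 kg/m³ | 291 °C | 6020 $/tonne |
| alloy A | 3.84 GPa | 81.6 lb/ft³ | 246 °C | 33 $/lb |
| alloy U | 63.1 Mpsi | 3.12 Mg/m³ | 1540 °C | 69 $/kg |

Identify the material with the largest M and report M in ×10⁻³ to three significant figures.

Screen on constraints: max service T ≥ 268 °C; cost ≤ 43 $/kg. Survivors: alloy Z, alloy D.
In SI units:
  alloy Z: E = 380.6 GPa, ρ = 3810 kg/m³
  alloy D: E = 124.0 GPa, ρ = 8953 kg/m³
  alloy Z: M = 5.12×10⁻³
  alloy D: M = 1.24×10⁻³
The maximum is for alloy Z.

alloy Z, M = 5.12×10⁻³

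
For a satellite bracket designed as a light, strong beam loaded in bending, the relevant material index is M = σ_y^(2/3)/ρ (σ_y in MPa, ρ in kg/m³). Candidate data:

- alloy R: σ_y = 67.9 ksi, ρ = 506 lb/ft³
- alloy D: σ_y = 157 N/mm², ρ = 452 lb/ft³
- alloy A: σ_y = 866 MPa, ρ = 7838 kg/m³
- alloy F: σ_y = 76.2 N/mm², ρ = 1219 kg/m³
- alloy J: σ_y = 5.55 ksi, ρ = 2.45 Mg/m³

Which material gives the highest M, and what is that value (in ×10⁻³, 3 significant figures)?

After converting to SI:
  alloy R: σ_y = 468.2 MPa, ρ = 8105 kg/m³
  alloy D: σ_y = 157.0 MPa, ρ = 7240 kg/m³
  alloy A: σ_y = 866.0 MPa, ρ = 7838 kg/m³
  alloy F: σ_y = 76.20 MPa, ρ = 1219 kg/m³
  alloy J: σ_y = 38.27 MPa, ρ = 2450 kg/m³
  alloy F: M = 14.7×10⁻³
  alloy A: M = 11.6×10⁻³
  alloy R: M = 7.44×10⁻³
  alloy J: M = 4.63×10⁻³
  alloy D: M = 4.02×10⁻³
Alloy F has the largest M.

alloy F, M = 14.7×10⁻³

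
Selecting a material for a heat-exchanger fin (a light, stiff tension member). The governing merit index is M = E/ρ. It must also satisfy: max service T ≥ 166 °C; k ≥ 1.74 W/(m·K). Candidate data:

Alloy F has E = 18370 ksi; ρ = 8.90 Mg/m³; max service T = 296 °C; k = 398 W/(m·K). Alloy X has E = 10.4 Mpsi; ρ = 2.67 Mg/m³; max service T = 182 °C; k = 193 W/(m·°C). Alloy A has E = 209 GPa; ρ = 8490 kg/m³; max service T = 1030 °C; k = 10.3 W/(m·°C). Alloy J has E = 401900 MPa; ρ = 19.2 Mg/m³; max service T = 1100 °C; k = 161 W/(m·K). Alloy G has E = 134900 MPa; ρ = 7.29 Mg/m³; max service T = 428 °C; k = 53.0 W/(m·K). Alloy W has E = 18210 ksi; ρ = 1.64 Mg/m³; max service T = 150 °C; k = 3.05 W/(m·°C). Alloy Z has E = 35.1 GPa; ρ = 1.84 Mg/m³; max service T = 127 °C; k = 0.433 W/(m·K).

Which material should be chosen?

alloy X

Screen on constraints: max service T ≥ 166 °C; k ≥ 1.74 W/(m·K). Survivors: alloy F, alloy X, alloy A, alloy J, alloy G.
Normalizing units and computing the index:
  alloy F: E = 126.7 GPa, ρ = 8900 kg/m³
  alloy X: E = 71.71 GPa, ρ = 2670 kg/m³
  alloy A: E = 209.0 GPa, ρ = 8490 kg/m³
  alloy J: E = 401.9 GPa, ρ = 19200 kg/m³
  alloy G: E = 134.9 GPa, ρ = 7290 kg/m³
  alloy X: M = 26.9 MN·m/kg
  alloy A: M = 24.6 MN·m/kg
  alloy J: M = 20.9 MN·m/kg
  alloy G: M = 18.5 MN·m/kg
  alloy F: M = 14.2 MN·m/kg
The maximum is for alloy X.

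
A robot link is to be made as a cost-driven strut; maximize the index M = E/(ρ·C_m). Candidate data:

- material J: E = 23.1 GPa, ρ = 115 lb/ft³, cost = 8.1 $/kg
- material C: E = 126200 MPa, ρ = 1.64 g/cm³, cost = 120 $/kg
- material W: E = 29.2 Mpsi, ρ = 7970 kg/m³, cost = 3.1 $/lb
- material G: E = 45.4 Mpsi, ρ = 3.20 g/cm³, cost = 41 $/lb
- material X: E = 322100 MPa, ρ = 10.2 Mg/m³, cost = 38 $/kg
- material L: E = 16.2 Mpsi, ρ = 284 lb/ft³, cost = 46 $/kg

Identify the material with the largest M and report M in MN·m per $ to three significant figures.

Convert each candidate to consistent units, then evaluate M:
  material J: E = 23.10 GPa, ρ = 1842 kg/m³, cost = 8.100 $/kg
  material C: E = 126.2 GPa, ρ = 1640 kg/m³, cost = 120.0 $/kg
  material W: E = 201.3 GPa, ρ = 7970 kg/m³, cost = 6.834 $/kg
  material G: E = 313.0 GPa, ρ = 3200 kg/m³, cost = 90.39 $/kg
  material X: E = 322.1 GPa, ρ = 10200 kg/m³, cost = 38.00 $/kg
  material L: E = 111.7 GPa, ρ = 4549 kg/m³, cost = 46.00 $/kg
  material W: M = 3.70 MN·m per $
  material J: M = 1.55 MN·m per $
  material G: M = 1.08 MN·m per $
  material X: M = 0.831 MN·m per $
  material C: M = 0.641 MN·m per $
  material L: M = 0.534 MN·m per $
Material W has the largest M.

material W, M = 3.70 MN·m per $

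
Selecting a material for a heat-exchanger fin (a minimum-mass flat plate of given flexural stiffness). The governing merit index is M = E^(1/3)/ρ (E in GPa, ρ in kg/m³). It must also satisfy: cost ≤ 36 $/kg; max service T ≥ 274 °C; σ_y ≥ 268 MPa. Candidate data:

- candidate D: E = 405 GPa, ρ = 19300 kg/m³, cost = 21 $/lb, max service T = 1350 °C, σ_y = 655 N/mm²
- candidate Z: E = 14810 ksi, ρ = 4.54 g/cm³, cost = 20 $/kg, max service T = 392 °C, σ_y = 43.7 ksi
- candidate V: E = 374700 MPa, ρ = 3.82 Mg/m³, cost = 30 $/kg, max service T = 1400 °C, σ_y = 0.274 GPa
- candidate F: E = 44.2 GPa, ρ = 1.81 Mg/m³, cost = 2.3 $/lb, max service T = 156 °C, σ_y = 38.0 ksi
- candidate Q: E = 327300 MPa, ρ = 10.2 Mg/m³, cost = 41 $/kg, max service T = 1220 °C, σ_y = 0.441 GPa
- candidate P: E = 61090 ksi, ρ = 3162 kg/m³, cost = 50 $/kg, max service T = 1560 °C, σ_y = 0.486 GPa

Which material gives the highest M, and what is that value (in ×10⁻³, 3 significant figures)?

Screen on constraints: cost ≤ 36 $/kg; max service T ≥ 274 °C; σ_y ≥ 268 MPa. Survivors: candidate Z, candidate V.
Normalizing units and computing the index:
  candidate Z: E = 102.1 GPa, ρ = 4540 kg/m³
  candidate V: E = 374.7 GPa, ρ = 3820 kg/m³
  candidate V: M = 1.89×10⁻³
  candidate Z: M = 1.03×10⁻³
Candidate V has the largest M.

candidate V, M = 1.89×10⁻³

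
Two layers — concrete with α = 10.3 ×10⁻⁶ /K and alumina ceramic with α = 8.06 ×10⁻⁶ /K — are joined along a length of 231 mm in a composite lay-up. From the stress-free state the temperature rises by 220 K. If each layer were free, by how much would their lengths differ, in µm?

114 µm

Δα = |10.3 − 8.06|×10⁻⁶/K = 2.24×10⁻⁶/K.
ΔL_mismatch = Δα·L·ΔT = 2.24×10⁻⁶ × 231.0 mm × 220.0 K = 114 µm.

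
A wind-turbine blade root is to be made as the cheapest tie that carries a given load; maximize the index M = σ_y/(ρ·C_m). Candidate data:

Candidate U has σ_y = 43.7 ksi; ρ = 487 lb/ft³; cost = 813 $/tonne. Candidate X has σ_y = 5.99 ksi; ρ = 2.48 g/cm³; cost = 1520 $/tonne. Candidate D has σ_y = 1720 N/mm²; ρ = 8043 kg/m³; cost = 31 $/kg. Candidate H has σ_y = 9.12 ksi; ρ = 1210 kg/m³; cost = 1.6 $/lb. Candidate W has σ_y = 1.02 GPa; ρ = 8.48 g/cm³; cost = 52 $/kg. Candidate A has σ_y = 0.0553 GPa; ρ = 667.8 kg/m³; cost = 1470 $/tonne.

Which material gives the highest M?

Normalizing units and computing the index:
  candidate U: σ_y = 301.3 MPa, ρ = 7801 kg/m³, cost = 0.8130 $/kg
  candidate X: σ_y = 41.30 MPa, ρ = 2480 kg/m³, cost = 1.520 $/kg
  candidate D: σ_y = 1720 MPa, ρ = 8043 kg/m³, cost = 31.00 $/kg
  candidate H: σ_y = 62.88 MPa, ρ = 1210 kg/m³, cost = 3.527 $/kg
  candidate W: σ_y = 1020 MPa, ρ = 8480 kg/m³, cost = 52.00 $/kg
  candidate A: σ_y = 55.30 MPa, ρ = 667.8 kg/m³, cost = 1.470 $/kg
  candidate A: M = 56.3 kN·m per $
  candidate U: M = 47.5 kN·m per $
  candidate H: M = 14.7 kN·m per $
  candidate X: M = 11.0 kN·m per $
  candidate D: M = 6.90 kN·m per $
  candidate W: M = 2.31 kN·m per $
Highest index: candidate A.

candidate A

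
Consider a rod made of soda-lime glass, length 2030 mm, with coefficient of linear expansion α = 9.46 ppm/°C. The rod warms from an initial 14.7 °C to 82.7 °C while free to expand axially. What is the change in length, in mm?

ΔT = 82.7 − 14.7 = 68.00 K.
ΔL = α·L₀·ΔT = 9.46×10⁻⁶ × 2030 mm × 68.00 K = 1.31 mm.

1.31 mm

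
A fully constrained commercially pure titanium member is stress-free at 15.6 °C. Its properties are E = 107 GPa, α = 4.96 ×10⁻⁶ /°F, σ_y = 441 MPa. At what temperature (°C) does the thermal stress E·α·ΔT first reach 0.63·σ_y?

306 °C

α = 4.96×10⁻⁶/°F × 9/5 = 8.93×10⁻⁶/K.
E·α·ΔT = 277.8 MPa ⇒ ΔT = 277.8 / (107.0×10³ × 8.93×10⁻⁶) = 290.8 K.
T = 15.6 + 290.8 = 306.4 °C.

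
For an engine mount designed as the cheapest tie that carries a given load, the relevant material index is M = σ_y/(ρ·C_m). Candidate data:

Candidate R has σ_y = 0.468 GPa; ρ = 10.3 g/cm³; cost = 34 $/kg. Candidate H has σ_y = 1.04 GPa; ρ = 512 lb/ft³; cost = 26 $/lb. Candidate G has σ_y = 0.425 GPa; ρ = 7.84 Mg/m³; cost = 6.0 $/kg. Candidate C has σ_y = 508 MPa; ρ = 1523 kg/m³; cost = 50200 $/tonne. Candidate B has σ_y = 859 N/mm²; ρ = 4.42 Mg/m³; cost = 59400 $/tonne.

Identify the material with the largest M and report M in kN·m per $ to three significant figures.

candidate G, M = 9.03 kN·m per $

Convert each candidate to consistent units, then evaluate M:
  candidate R: σ_y = 468.0 MPa, ρ = 10300 kg/m³, cost = 34.00 $/kg
  candidate H: σ_y = 1040 MPa, ρ = 8201 kg/m³, cost = 57.32 $/kg
  candidate G: σ_y = 425.0 MPa, ρ = 7840 kg/m³, cost = 6.000 $/kg
  candidate C: σ_y = 508.0 MPa, ρ = 1523 kg/m³, cost = 50.20 $/kg
  candidate B: σ_y = 859.0 MPa, ρ = 4420 kg/m³, cost = 59.40 $/kg
  candidate G: M = 9.03 kN·m per $
  candidate C: M = 6.64 kN·m per $
  candidate B: M = 3.27 kN·m per $
  candidate H: M = 2.21 kN·m per $
  candidate R: M = 1.34 kN·m per $
Candidate G has the largest M.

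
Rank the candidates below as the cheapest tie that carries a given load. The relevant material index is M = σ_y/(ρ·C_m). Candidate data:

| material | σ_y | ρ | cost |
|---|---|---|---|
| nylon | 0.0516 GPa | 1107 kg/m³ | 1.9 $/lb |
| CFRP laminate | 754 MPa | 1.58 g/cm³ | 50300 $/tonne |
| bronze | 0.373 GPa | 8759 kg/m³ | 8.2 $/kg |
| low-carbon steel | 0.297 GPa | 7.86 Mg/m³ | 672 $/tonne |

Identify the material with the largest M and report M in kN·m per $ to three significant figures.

low-carbon steel, M = 56.2 kN·m per $

Normalizing units and computing the index:
  nylon: σ_y = 51.60 MPa, ρ = 1107 kg/m³, cost = 4.189 $/kg
  CFRP laminate: σ_y = 754.0 MPa, ρ = 1580 kg/m³, cost = 50.30 $/kg
  bronze: σ_y = 373.0 MPa, ρ = 8759 kg/m³, cost = 8.200 $/kg
  low-carbon steel: σ_y = 297.0 MPa, ρ = 7860 kg/m³, cost = 0.6720 $/kg
  low-carbon steel: M = 56.2 kN·m per $
  nylon: M = 11.1 kN·m per $
  CFRP laminate: M = 9.49 kN·m per $
  bronze: M = 5.19 kN·m per $
Low-carbon steel has the largest M.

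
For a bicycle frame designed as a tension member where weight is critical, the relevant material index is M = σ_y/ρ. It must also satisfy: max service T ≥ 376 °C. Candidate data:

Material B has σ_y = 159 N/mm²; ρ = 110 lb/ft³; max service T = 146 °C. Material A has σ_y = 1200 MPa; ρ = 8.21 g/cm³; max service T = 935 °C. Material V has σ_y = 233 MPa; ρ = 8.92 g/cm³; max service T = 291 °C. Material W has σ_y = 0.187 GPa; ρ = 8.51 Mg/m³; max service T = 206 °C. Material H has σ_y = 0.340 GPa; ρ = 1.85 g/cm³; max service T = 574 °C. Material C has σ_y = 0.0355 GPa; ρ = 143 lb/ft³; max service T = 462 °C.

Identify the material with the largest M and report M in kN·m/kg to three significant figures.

Screen on constraints: max service T ≥ 376 °C. Survivors: material A, material H, material C.
Putting every candidate on a common basis:
  material A: σ_y = 1200 MPa, ρ = 8210 kg/m³
  material H: σ_y = 340.0 MPa, ρ = 1850 kg/m³
  material C: σ_y = 35.50 MPa, ρ = 2291 kg/m³
  material H: M = 184 kN·m/kg
  material A: M = 146 kN·m/kg
  material C: M = 15.5 kN·m/kg
Highest index: material H.

material H, M = 184 kN·m/kg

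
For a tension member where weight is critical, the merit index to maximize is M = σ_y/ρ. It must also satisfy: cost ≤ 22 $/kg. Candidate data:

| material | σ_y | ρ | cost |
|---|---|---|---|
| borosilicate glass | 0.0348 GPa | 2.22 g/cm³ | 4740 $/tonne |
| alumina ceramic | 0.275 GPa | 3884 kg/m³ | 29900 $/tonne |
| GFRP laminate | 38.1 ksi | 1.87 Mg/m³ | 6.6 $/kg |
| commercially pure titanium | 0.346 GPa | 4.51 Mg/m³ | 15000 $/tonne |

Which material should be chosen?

Screen on constraints: cost ≤ 22 $/kg. Survivors: borosilicate glass, GFRP laminate, commercially pure titanium.
Convert each candidate to consistent units, then evaluate M:
  borosilicate glass: σ_y = 34.80 MPa, ρ = 2220 kg/m³
  GFRP laminate: σ_y = 262.7 MPa, ρ = 1870 kg/m³
  commercially pure titanium: σ_y = 346.0 MPa, ρ = 4510 kg/m³
  GFRP laminate: M = 140 kN·m/kg
  commercially pure titanium: M = 76.7 kN·m/kg
  borosilicate glass: M = 15.7 kN·m/kg
GFRP laminate has the largest M.

GFRP laminate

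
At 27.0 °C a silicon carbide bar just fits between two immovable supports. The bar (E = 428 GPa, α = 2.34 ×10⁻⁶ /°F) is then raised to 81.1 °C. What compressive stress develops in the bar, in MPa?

97.5 MPa

α = 2.34×10⁻⁶/°F × 9/5 = 4.21×10⁻⁶/K.
ΔT = 54.10 K. Constrained thermal stress σ = E·α·ΔT = 428.0×10³ MPa × 4.21×10⁻⁶ × 54.10 = 97.5 MPa (compressive).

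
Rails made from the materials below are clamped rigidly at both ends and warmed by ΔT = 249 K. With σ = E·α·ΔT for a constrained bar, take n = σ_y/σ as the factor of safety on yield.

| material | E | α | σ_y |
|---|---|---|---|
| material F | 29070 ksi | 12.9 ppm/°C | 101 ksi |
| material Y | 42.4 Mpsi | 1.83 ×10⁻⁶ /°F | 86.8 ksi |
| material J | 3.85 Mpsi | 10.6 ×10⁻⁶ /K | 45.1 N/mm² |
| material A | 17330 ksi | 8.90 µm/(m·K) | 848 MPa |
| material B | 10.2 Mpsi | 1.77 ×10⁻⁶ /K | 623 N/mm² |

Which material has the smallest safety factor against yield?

material J

In consistent units (E in GPa, α in ×10⁻⁶/K, σ_y in MPa):
  material F: E = 200.4, α = 12.9, σ_y = 696.4 → σ = 644 MPa, n = 1.08
  material Y: E = 292.3, α = 3.29, σ_y = 598.5 → σ = 240 MPa, n = 2.50
  material J: E = 26.54, α = 10.6, σ_y = 45.10 → σ = 70.1 MPa, n = 0.644
  material A: E = 119.5, α = 8.90, σ_y = 848.0 → σ = 265 MPa, n = 3.20
  material B: E = 70.33, α = 1.77, σ_y = 623.0 → σ = 31.0 MPa, n = 20.1
The minimum is material J at n = 0.644.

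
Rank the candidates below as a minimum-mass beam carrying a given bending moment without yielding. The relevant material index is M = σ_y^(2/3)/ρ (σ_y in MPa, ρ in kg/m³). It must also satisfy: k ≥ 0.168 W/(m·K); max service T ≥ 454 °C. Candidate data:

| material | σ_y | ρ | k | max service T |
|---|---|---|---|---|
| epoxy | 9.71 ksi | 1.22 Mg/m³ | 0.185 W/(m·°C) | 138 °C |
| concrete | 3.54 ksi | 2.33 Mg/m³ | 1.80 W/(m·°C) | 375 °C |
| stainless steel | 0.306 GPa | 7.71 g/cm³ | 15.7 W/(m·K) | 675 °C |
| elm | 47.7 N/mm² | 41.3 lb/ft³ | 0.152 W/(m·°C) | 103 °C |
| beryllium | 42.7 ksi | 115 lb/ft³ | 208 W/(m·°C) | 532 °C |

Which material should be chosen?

beryllium

Screen on constraints: k ≥ 0.168 W/(m·K); max service T ≥ 454 °C. Survivors: stainless steel, beryllium.
Normalizing units and computing the index:
  stainless steel: σ_y = 306.0 MPa, ρ = 7710 kg/m³
  beryllium: σ_y = 294.4 MPa, ρ = 1842 kg/m³
  beryllium: M = 24.0×10⁻³
  stainless steel: M = 5.89×10⁻³
The maximum is for beryllium.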